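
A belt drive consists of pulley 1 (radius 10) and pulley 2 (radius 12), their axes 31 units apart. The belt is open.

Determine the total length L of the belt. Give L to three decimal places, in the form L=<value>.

L=131.244

open belt: β = asin((r2−r1)/C) = asin(2/31) = 3.6991°
wrap1 = π − 2β = 172.6019°
wrap2 = π + 2β = 187.3981°
tangent length = C·cosβ = 30.9354
L = r1·wrap1 + r2·wrap2 + 2·C·cosβ = 10·3.0125 + 12·3.2707 + 2·30.9354 = 131.2441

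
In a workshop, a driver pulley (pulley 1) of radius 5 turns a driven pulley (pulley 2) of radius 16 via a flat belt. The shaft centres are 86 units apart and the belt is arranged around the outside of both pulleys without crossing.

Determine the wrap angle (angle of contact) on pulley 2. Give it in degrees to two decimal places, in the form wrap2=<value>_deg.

open belt: β = asin((r2−r1)/C) = asin(11/86) = 7.3487°
wrap1 = π − 2β = 165.3027°
wrap2 = π + 2β = 194.6973°

wrap2=194.70_deg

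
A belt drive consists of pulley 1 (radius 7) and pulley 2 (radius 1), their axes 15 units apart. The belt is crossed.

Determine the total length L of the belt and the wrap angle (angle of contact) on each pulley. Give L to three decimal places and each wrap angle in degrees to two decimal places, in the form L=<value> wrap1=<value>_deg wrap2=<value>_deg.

L=59.510 wrap1=244.46_deg wrap2=244.46_deg

crossed belt: β = asin((r1+r2)/C) = asin(8/15) = 32.2310°
wrap1 = wrap2 = π + 2β = 244.4619°
tangent length = C·cosβ = 12.6886
L = (r1+r2)·wrap + 2·C·cosβ = 8·4.2667 + 2·12.6886 = 59.5105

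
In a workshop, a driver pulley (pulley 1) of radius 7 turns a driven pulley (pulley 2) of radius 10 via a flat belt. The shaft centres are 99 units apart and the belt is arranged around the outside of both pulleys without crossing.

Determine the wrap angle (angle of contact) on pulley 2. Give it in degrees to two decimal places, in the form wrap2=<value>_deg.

wrap2=183.47_deg

open belt: β = asin((r2−r1)/C) = asin(3/99) = 1.7365°
wrap1 = π − 2β = 176.5270°
wrap2 = π + 2β = 183.4730°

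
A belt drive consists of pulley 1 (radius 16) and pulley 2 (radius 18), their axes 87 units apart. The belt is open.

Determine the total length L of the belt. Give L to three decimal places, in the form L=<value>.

L=280.860

open belt: β = asin((r2−r1)/C) = asin(2/87) = 1.3173°
wrap1 = π − 2β = 177.3655°
wrap2 = π + 2β = 182.6345°
tangent length = C·cosβ = 86.9770
L = r1·wrap1 + r2·wrap2 + 2·C·cosβ = 16·3.0956 + 18·3.1876 + 2·86.9770 = 280.8601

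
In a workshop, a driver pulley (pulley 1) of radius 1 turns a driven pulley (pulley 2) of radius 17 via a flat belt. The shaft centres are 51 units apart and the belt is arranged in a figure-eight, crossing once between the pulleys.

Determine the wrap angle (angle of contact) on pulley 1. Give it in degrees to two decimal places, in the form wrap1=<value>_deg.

crossed belt: β = asin((r1+r2)/C) = asin(18/51) = 20.6673°
wrap1 = wrap2 = π + 2β = 221.3346°

wrap1=221.33_deg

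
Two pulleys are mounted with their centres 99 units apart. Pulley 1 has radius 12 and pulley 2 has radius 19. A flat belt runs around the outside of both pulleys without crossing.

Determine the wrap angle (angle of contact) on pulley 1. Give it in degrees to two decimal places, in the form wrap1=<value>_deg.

open belt: β = asin((r2−r1)/C) = asin(7/99) = 4.0546°
wrap1 = π − 2β = 171.8908°
wrap2 = π + 2β = 188.1092°

wrap1=171.89_deg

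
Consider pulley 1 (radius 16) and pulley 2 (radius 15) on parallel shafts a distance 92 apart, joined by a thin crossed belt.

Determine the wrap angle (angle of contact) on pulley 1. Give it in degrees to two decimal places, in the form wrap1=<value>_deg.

wrap1=219.38_deg

crossed belt: β = asin((r1+r2)/C) = asin(31/92) = 19.6916°
wrap1 = wrap2 = π + 2β = 219.3831°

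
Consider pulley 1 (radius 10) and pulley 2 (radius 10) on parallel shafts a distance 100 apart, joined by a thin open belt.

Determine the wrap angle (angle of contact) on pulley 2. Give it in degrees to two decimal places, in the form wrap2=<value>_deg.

wrap2=180.00_deg

open belt: β = asin((r2−r1)/C) = asin(0/100) = 0.0000°
wrap1 = π − 2β = 180.0000°
wrap2 = π + 2β = 180.0000°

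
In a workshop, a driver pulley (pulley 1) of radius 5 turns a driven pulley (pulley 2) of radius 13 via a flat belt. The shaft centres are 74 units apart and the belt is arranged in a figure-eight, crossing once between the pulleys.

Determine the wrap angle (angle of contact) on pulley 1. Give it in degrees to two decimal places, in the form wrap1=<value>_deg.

wrap1=208.16_deg

crossed belt: β = asin((r1+r2)/C) = asin(18/74) = 14.0780°
wrap1 = wrap2 = π + 2β = 208.1561°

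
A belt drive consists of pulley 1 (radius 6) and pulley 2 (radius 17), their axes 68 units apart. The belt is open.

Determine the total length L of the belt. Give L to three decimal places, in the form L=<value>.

open belt: β = asin((r2−r1)/C) = asin(11/68) = 9.3093°
wrap1 = π − 2β = 161.3813°
wrap2 = π + 2β = 198.6187°
tangent length = C·cosβ = 67.1044
L = r1·wrap1 + r2·wrap2 + 2·C·cosβ = 6·2.8166 + 17·3.4665 + 2·67.1044 = 210.0400

L=210.040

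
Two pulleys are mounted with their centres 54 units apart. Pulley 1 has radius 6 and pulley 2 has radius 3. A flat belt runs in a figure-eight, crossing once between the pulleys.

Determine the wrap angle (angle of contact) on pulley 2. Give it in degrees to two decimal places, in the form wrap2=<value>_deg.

crossed belt: β = asin((r1+r2)/C) = asin(9/54) = 9.5941°
wrap1 = wrap2 = π + 2β = 199.1881°

wrap2=199.19_deg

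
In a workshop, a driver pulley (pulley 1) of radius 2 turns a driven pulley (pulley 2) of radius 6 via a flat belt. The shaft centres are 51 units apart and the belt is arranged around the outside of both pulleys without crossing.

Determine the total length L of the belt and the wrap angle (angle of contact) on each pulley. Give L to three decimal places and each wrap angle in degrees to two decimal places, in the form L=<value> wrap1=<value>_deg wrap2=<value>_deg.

open belt: β = asin((r2−r1)/C) = asin(4/51) = 4.4984°
wrap1 = π − 2β = 171.0032°
wrap2 = π + 2β = 188.9968°
tangent length = C·cosβ = 50.8429
L = r1·wrap1 + r2·wrap2 + 2·C·cosβ = 2·2.9846 + 6·3.2986 + 2·50.8429 = 127.4466

L=127.447 wrap1=171.00_deg wrap2=189.00_deg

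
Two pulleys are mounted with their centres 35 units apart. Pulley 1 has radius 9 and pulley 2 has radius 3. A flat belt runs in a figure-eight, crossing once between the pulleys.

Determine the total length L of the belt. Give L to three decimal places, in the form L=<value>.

L=111.855

crossed belt: β = asin((r1+r2)/C) = asin(12/35) = 20.0510°
wrap1 = wrap2 = π + 2β = 220.1021°
tangent length = C·cosβ = 32.8786
L = (r1+r2)·wrap + 2·C·cosβ = 12·3.8415 + 2·32.8786 = 111.8552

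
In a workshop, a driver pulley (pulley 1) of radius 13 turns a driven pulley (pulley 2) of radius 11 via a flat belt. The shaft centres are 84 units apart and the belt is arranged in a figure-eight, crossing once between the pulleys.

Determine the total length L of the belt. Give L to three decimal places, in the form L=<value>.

crossed belt: β = asin((r1+r2)/C) = asin(24/84) = 16.6015°
wrap1 = wrap2 = π + 2β = 213.2031°
tangent length = C·cosβ = 80.4984
L = (r1+r2)·wrap + 2·C·cosβ = 24·3.7211 + 2·80.4984 = 250.3032

L=250.303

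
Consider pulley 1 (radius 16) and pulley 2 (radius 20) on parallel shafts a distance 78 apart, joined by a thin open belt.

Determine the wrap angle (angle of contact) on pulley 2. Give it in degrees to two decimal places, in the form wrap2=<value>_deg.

wrap2=185.88_deg

open belt: β = asin((r2−r1)/C) = asin(4/78) = 2.9395°
wrap1 = π − 2β = 174.1209°
wrap2 = π + 2β = 185.8791°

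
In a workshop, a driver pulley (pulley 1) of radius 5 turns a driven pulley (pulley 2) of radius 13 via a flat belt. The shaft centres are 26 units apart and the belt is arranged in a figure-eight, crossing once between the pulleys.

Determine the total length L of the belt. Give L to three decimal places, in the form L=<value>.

L=121.601

crossed belt: β = asin((r1+r2)/C) = asin(18/26) = 43.8131°
wrap1 = wrap2 = π + 2β = 267.6261°
tangent length = C·cosβ = 18.7617
L = (r1+r2)·wrap + 2·C·cosβ = 18·4.6710 + 2·18.7617 = 121.6006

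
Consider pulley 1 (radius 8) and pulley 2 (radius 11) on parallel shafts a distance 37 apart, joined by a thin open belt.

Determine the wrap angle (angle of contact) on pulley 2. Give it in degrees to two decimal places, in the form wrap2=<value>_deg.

wrap2=189.30_deg

open belt: β = asin((r2−r1)/C) = asin(3/37) = 4.6507°
wrap1 = π − 2β = 170.6986°
wrap2 = π + 2β = 189.3014°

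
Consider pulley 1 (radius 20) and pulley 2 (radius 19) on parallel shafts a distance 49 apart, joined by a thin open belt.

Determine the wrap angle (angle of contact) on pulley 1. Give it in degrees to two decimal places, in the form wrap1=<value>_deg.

open belt: β = asin((r2−r1)/C) = asin(-1/49) = -1.1694°
wrap1 = π − 2β = 182.3388°
wrap2 = π + 2β = 177.6612°

wrap1=182.34_deg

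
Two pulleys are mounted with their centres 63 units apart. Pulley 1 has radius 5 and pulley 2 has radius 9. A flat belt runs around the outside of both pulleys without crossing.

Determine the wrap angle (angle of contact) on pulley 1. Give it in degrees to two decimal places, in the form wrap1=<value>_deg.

wrap1=172.72_deg

open belt: β = asin((r2−r1)/C) = asin(4/63) = 3.6403°
wrap1 = π − 2β = 172.7194°
wrap2 = π + 2β = 187.2806°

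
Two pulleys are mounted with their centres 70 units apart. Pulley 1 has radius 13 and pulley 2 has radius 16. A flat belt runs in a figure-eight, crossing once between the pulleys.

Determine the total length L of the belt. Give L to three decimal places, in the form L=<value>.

crossed belt: β = asin((r1+r2)/C) = asin(29/70) = 24.4743°
wrap1 = wrap2 = π + 2β = 228.9487°
tangent length = C·cosβ = 63.7103
L = (r1+r2)·wrap + 2·C·cosβ = 29·3.9959 + 2·63.7103 = 243.3019

L=243.302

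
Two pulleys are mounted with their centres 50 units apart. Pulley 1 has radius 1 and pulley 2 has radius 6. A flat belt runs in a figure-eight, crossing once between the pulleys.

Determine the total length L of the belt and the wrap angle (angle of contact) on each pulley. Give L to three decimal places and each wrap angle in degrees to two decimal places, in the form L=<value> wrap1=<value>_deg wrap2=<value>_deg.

L=122.973 wrap1=196.10_deg wrap2=196.10_deg

crossed belt: β = asin((r1+r2)/C) = asin(7/50) = 8.0478°
wrap1 = wrap2 = π + 2β = 196.0957°
tangent length = C·cosβ = 49.5076
L = (r1+r2)·wrap + 2·C·cosβ = 7·3.4225 + 2·49.5076 = 122.9728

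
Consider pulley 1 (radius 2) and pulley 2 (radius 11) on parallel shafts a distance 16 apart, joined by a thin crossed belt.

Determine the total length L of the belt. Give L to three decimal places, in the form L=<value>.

L=84.155

crossed belt: β = asin((r1+r2)/C) = asin(13/16) = 54.3409°
wrap1 = wrap2 = π + 2β = 288.6818°
tangent length = C·cosβ = 9.3274
L = (r1+r2)·wrap + 2·C·cosβ = 13·5.0384 + 2·9.3274 = 84.1546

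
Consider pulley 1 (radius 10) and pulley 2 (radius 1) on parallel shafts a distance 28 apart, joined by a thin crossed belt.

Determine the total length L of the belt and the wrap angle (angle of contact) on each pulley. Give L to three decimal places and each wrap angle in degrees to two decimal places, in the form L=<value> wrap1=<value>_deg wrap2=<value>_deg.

L=94.937 wrap1=226.26_deg wrap2=226.26_deg

crossed belt: β = asin((r1+r2)/C) = asin(11/28) = 23.1324°
wrap1 = wrap2 = π + 2β = 226.2648°
tangent length = C·cosβ = 25.7488
L = (r1+r2)·wrap + 2·C·cosβ = 11·3.9491 + 2·25.7488 = 94.9373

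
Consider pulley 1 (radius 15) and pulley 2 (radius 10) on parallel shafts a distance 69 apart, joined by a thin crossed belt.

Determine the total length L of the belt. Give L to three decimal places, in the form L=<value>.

crossed belt: β = asin((r1+r2)/C) = asin(25/69) = 21.2427°
wrap1 = wrap2 = π + 2β = 222.4853°
tangent length = C·cosβ = 64.3117
L = (r1+r2)·wrap + 2·C·cosβ = 25·3.8831 + 2·64.3117 = 225.7010

L=225.701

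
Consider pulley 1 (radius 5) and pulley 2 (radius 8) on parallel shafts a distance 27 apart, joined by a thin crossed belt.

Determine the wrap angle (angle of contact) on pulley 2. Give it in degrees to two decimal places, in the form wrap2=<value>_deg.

wrap2=237.56_deg

crossed belt: β = asin((r1+r2)/C) = asin(13/27) = 28.7822°
wrap1 = wrap2 = π + 2β = 237.5644°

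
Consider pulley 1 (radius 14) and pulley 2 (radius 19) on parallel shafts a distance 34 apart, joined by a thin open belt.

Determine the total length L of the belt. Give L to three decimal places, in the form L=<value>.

open belt: β = asin((r2−r1)/C) = asin(5/34) = 8.4565°
wrap1 = π − 2β = 163.0870°
wrap2 = π + 2β = 196.9130°
tangent length = C·cosβ = 33.6303
L = r1·wrap1 + r2·wrap2 + 2·C·cosβ = 14·2.8464 + 19·3.4368 + 2·33.6303 = 172.4092

L=172.409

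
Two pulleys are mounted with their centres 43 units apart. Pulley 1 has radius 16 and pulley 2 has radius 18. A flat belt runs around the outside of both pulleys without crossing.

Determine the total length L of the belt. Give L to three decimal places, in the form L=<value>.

open belt: β = asin((r2−r1)/C) = asin(2/43) = 2.6659°
wrap1 = π − 2β = 174.6682°
wrap2 = π + 2β = 185.3318°
tangent length = C·cosβ = 42.9535
L = r1·wrap1 + r2·wrap2 + 2·C·cosβ = 16·3.0485 + 18·3.2346 + 2·42.9535 = 192.9072

L=192.907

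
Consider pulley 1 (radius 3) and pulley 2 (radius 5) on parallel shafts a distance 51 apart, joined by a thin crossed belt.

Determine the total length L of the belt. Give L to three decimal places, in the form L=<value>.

crossed belt: β = asin((r1+r2)/C) = asin(8/51) = 9.0248°
wrap1 = wrap2 = π + 2β = 198.0497°
tangent length = C·cosβ = 50.3686
L = (r1+r2)·wrap + 2·C·cosβ = 8·3.4566 + 2·50.3686 = 128.3902

L=128.390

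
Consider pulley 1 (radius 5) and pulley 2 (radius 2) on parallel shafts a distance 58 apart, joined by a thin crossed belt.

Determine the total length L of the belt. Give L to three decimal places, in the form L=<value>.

crossed belt: β = asin((r1+r2)/C) = asin(7/58) = 6.9319°
wrap1 = wrap2 = π + 2β = 193.8638°
tangent length = C·cosβ = 57.5760
L = (r1+r2)·wrap + 2·C·cosβ = 7·3.3836 + 2·57.5760 = 138.8370

L=138.837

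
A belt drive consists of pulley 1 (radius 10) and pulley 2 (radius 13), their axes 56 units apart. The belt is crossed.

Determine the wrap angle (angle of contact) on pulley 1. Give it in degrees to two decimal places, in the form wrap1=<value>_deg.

crossed belt: β = asin((r1+r2)/C) = asin(23/56) = 24.2497°
wrap1 = wrap2 = π + 2β = 228.4994°

wrap1=228.50_deg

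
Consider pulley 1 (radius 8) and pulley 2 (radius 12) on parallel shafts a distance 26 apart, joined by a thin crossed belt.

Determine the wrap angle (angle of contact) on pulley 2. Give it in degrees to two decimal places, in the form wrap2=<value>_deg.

wrap2=280.57_deg

crossed belt: β = asin((r1+r2)/C) = asin(20/26) = 50.2849°
wrap1 = wrap2 = π + 2β = 280.5697°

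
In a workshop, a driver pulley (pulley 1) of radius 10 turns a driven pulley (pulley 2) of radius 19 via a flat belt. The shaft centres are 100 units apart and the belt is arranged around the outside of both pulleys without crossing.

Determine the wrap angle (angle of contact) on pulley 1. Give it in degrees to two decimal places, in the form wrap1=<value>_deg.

wrap1=169.67_deg

open belt: β = asin((r2−r1)/C) = asin(9/100) = 5.1636°
wrap1 = π − 2β = 169.6728°
wrap2 = π + 2β = 190.3272°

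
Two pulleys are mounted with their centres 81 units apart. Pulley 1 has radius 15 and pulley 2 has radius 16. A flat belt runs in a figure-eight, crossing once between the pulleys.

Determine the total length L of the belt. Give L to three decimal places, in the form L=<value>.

L=271.405

crossed belt: β = asin((r1+r2)/C) = asin(31/81) = 22.5020°
wrap1 = wrap2 = π + 2β = 225.0040°
tangent length = C·cosβ = 74.8331
L = (r1+r2)·wrap + 2·C·cosβ = 31·3.9271 + 2·74.8331 = 271.4052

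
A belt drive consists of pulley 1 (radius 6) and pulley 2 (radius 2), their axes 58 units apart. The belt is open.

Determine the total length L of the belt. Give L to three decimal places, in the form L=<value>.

L=141.409

open belt: β = asin((r2−r1)/C) = asin(-4/58) = -3.9546°
wrap1 = π − 2β = 187.9091°
wrap2 = π + 2β = 172.0909°
tangent length = C·cosβ = 57.8619
L = r1·wrap1 + r2·wrap2 + 2·C·cosβ = 6·3.2796 + 2·3.0036 + 2·57.8619 = 141.4087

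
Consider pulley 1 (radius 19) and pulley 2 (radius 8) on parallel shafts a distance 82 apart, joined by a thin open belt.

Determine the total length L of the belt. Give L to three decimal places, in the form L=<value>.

L=250.301

open belt: β = asin((r2−r1)/C) = asin(-11/82) = -7.7093°
wrap1 = π − 2β = 195.4185°
wrap2 = π + 2β = 164.5815°
tangent length = C·cosβ = 81.2588
L = r1·wrap1 + r2·wrap2 + 2·C·cosβ = 19·3.4107 + 8·2.8725 + 2·81.2588 = 250.3008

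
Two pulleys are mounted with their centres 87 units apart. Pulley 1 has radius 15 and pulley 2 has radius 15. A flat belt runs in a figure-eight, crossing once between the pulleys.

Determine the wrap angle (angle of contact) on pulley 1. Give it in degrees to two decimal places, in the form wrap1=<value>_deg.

wrap1=220.34_deg

crossed belt: β = asin((r1+r2)/C) = asin(30/87) = 20.1713°
wrap1 = wrap2 = π + 2β = 220.3425°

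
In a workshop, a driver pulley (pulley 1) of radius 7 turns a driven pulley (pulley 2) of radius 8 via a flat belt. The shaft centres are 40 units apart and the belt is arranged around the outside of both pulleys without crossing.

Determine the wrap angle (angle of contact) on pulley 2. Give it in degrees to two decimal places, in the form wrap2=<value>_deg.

wrap2=182.87_deg

open belt: β = asin((r2−r1)/C) = asin(1/40) = 1.4325°
wrap1 = π − 2β = 177.1349°
wrap2 = π + 2β = 182.8651°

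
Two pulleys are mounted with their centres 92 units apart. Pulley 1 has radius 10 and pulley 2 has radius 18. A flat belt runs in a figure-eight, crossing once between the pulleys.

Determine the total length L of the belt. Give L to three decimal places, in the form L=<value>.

L=280.554

crossed belt: β = asin((r1+r2)/C) = asin(28/92) = 17.7189°
wrap1 = wrap2 = π + 2β = 215.4379°
tangent length = C·cosβ = 87.6356
L = (r1+r2)·wrap + 2·C·cosβ = 28·3.7601 + 2·87.6356 = 280.5540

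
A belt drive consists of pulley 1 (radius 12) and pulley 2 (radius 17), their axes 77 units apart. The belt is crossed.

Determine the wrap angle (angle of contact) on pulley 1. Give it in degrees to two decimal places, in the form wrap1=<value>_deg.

wrap1=224.25_deg

crossed belt: β = asin((r1+r2)/C) = asin(29/77) = 22.1247°
wrap1 = wrap2 = π + 2β = 224.2494°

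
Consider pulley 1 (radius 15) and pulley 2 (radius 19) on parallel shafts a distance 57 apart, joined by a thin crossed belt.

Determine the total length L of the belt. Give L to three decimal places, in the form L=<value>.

crossed belt: β = asin((r1+r2)/C) = asin(34/57) = 36.6190°
wrap1 = wrap2 = π + 2β = 253.2380°
tangent length = C·cosβ = 45.7493
L = (r1+r2)·wrap + 2·C·cosβ = 34·4.4198 + 2·45.7493 = 241.7731

L=241.773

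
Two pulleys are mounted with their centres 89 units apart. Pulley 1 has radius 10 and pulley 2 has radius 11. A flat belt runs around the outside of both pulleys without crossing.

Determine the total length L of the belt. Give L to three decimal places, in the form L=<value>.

open belt: β = asin((r2−r1)/C) = asin(1/89) = 0.6438°
wrap1 = π − 2β = 178.7124°
wrap2 = π + 2β = 181.2876°
tangent length = C·cosβ = 88.9944
L = r1·wrap1 + r2·wrap2 + 2·C·cosβ = 10·3.1191 + 11·3.1641 + 2·88.9944 = 243.9847

L=243.985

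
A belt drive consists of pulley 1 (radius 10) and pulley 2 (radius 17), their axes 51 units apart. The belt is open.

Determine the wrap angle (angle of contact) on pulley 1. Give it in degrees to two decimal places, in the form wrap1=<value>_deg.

open belt: β = asin((r2−r1)/C) = asin(7/51) = 7.8890°
wrap1 = π − 2β = 164.2219°
wrap2 = π + 2β = 195.7781°

wrap1=164.22_deg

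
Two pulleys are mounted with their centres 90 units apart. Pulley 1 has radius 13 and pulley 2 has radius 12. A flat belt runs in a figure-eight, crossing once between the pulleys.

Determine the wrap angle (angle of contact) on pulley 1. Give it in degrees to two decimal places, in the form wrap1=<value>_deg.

wrap1=212.26_deg

crossed belt: β = asin((r1+r2)/C) = asin(25/90) = 16.1276°
wrap1 = wrap2 = π + 2β = 212.2552°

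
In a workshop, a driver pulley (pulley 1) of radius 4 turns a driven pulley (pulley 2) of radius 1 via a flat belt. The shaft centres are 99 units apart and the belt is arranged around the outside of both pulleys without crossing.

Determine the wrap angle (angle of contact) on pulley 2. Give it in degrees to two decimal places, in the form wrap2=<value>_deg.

open belt: β = asin((r2−r1)/C) = asin(-3/99) = -1.7365°
wrap1 = π − 2β = 183.4730°
wrap2 = π + 2β = 176.5270°

wrap2=176.53_deg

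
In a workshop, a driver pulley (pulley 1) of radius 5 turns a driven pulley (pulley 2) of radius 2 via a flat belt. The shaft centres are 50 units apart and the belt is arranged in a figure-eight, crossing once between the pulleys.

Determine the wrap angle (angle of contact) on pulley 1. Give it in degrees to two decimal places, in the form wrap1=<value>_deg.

wrap1=196.10_deg

crossed belt: β = asin((r1+r2)/C) = asin(7/50) = 8.0478°
wrap1 = wrap2 = π + 2β = 196.0957°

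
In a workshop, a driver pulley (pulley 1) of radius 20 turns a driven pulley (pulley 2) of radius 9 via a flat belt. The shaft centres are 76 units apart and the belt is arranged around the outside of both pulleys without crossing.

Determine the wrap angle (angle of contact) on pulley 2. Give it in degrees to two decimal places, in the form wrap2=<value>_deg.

wrap2=163.36_deg

open belt: β = asin((r2−r1)/C) = asin(-11/76) = -8.3220°
wrap1 = π − 2β = 196.6441°
wrap2 = π + 2β = 163.3559°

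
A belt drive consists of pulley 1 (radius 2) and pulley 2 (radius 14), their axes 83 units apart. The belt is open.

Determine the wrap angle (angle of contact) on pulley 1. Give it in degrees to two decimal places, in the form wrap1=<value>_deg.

wrap1=163.37_deg

open belt: β = asin((r2−r1)/C) = asin(12/83) = 8.3129°
wrap1 = π − 2β = 163.3743°
wrap2 = π + 2β = 196.6257°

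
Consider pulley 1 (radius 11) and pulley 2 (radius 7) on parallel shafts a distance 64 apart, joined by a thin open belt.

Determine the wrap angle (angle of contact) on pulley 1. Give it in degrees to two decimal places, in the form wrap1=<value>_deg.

wrap1=187.17_deg

open belt: β = asin((r2−r1)/C) = asin(-4/64) = -3.5833°
wrap1 = π − 2β = 187.1666°
wrap2 = π + 2β = 172.8334°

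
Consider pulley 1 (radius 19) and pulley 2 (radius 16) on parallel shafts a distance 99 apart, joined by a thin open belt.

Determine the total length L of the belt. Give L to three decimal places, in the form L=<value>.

L=308.047

open belt: β = asin((r2−r1)/C) = asin(-3/99) = -1.7365°
wrap1 = π − 2β = 183.4730°
wrap2 = π + 2β = 176.5270°
tangent length = C·cosβ = 98.9545
L = r1·wrap1 + r2·wrap2 + 2·C·cosβ = 19·3.2022 + 16·3.0810 + 2·98.9545 = 308.0467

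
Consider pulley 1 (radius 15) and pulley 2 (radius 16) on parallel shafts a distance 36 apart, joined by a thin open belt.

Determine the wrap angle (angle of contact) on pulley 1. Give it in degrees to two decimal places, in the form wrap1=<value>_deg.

wrap1=176.82_deg

open belt: β = asin((r2−r1)/C) = asin(1/36) = 1.5918°
wrap1 = π − 2β = 176.8165°
wrap2 = π + 2β = 183.1835°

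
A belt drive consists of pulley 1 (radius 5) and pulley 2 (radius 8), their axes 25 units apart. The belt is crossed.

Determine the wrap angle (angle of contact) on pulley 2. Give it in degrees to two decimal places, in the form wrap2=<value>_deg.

crossed belt: β = asin((r1+r2)/C) = asin(13/25) = 31.3323°
wrap1 = wrap2 = π + 2β = 242.6645°

wrap2=242.66_deg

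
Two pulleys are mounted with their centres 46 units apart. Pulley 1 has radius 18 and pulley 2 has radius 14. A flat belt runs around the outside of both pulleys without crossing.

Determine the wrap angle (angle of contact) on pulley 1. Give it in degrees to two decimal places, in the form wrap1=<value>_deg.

wrap1=189.98_deg

open belt: β = asin((r2−r1)/C) = asin(-4/46) = -4.9885°
wrap1 = π − 2β = 189.9771°
wrap2 = π + 2β = 170.0229°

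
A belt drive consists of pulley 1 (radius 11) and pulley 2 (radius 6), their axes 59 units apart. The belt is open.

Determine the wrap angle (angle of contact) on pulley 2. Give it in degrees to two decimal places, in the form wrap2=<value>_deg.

wrap2=170.28_deg

open belt: β = asin((r2−r1)/C) = asin(-5/59) = -4.8614°
wrap1 = π − 2β = 189.7228°
wrap2 = π + 2β = 170.2772°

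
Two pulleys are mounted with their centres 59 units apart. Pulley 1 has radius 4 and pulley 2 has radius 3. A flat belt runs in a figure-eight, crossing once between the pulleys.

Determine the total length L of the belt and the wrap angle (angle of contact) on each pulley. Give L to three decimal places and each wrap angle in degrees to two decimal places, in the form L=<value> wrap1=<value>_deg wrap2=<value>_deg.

L=140.823 wrap1=193.63_deg wrap2=193.63_deg

crossed belt: β = asin((r1+r2)/C) = asin(7/59) = 6.8139°
wrap1 = wrap2 = π + 2β = 193.6277°
tangent length = C·cosβ = 58.5833
L = (r1+r2)·wrap + 2·C·cosβ = 7·3.3794 + 2·58.5833 = 140.8226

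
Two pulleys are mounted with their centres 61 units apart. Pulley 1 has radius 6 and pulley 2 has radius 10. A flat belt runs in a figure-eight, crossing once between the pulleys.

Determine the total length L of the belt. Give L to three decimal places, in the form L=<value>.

crossed belt: β = asin((r1+r2)/C) = asin(16/61) = 15.2063°
wrap1 = wrap2 = π + 2β = 210.4126°
tangent length = C·cosβ = 58.8643
L = (r1+r2)·wrap + 2·C·cosβ = 16·3.6724 + 2·58.8643 = 176.4868

L=176.487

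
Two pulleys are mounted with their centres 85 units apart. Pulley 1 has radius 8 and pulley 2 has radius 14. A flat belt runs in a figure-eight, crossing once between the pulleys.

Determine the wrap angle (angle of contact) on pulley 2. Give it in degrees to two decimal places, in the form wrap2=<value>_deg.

crossed belt: β = asin((r1+r2)/C) = asin(22/85) = 15.0003°
wrap1 = wrap2 = π + 2β = 210.0005°

wrap2=210.00_deg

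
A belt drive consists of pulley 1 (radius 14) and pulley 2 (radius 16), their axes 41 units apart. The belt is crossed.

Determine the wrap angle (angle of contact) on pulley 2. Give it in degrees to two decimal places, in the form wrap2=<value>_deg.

wrap2=274.06_deg

crossed belt: β = asin((r1+r2)/C) = asin(30/41) = 47.0297°
wrap1 = wrap2 = π + 2β = 274.0594°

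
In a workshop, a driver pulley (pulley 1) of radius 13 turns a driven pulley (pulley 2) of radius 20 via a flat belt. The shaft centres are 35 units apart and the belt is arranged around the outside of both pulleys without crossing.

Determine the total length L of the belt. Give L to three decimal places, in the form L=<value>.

L=175.077

open belt: β = asin((r2−r1)/C) = asin(7/35) = 11.5370°
wrap1 = π − 2β = 156.9261°
wrap2 = π + 2β = 203.0739°
tangent length = C·cosβ = 34.2929
L = r1·wrap1 + r2·wrap2 + 2·C·cosβ = 13·2.7389 + 20·3.5443 + 2·34.2929 = 175.0773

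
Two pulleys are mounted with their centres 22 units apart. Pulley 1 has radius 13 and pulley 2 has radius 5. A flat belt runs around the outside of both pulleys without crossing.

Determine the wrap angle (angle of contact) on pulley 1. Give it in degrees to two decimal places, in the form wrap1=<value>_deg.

open belt: β = asin((r2−r1)/C) = asin(-8/22) = -21.3237°
wrap1 = π − 2β = 222.6474°
wrap2 = π + 2β = 137.3526°

wrap1=222.65_deg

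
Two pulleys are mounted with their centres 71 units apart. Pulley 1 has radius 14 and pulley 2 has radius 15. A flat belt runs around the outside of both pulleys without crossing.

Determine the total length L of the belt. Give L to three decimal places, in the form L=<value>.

L=233.120

open belt: β = asin((r2−r1)/C) = asin(1/71) = 0.8070°
wrap1 = π − 2β = 178.3860°
wrap2 = π + 2β = 181.6140°
tangent length = C·cosβ = 70.9930
L = r1·wrap1 + r2·wrap2 + 2·C·cosβ = 14·3.1134 + 15·3.1698 + 2·70.9930 = 233.1203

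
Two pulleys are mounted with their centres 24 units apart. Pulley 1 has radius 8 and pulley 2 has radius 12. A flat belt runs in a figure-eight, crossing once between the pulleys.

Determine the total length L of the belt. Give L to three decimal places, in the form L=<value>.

crossed belt: β = asin((r1+r2)/C) = asin(20/24) = 56.4427°
wrap1 = wrap2 = π + 2β = 292.8854°
tangent length = C·cosβ = 13.2665
L = (r1+r2)·wrap + 2·C·cosβ = 20·5.1118 + 2·13.2665 = 128.7693

L=128.769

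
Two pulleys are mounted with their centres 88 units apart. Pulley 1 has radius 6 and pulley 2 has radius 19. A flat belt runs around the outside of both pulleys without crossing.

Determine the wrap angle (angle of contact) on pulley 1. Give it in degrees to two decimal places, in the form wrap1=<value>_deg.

wrap1=163.01_deg

open belt: β = asin((r2−r1)/C) = asin(13/88) = 8.4952°
wrap1 = π − 2β = 163.0095°
wrap2 = π + 2β = 196.9905°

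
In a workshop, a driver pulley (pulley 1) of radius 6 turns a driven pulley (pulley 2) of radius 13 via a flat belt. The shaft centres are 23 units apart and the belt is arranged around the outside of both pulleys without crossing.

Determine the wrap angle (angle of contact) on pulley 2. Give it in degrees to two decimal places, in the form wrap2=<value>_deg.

wrap2=215.44_deg

open belt: β = asin((r2−r1)/C) = asin(7/23) = 17.7189°
wrap1 = π − 2β = 144.5621°
wrap2 = π + 2β = 215.4379°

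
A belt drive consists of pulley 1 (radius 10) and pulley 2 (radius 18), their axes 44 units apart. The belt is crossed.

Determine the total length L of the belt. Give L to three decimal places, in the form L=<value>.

crossed belt: β = asin((r1+r2)/C) = asin(28/44) = 39.5212°
wrap1 = wrap2 = π + 2β = 259.0424°
tangent length = C·cosβ = 33.9411
L = (r1+r2)·wrap + 2·C·cosβ = 28·4.5211 + 2·33.9411 = 194.4742

L=194.474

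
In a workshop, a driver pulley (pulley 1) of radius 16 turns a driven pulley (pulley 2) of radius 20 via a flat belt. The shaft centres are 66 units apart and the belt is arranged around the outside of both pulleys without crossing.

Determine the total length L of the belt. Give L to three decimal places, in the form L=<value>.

open belt: β = asin((r2−r1)/C) = asin(4/66) = 3.4746°
wrap1 = π − 2β = 173.0508°
wrap2 = π + 2β = 186.9492°
tangent length = C·cosβ = 65.8787
L = r1·wrap1 + r2·wrap2 + 2·C·cosβ = 16·3.0203 + 20·3.2629 + 2·65.8787 = 245.3398

L=245.340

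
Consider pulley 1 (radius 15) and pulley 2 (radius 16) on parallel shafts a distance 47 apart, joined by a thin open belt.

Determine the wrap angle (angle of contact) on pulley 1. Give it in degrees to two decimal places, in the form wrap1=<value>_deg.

wrap1=177.56_deg

open belt: β = asin((r2−r1)/C) = asin(1/47) = 1.2192°
wrap1 = π − 2β = 177.5617°
wrap2 = π + 2β = 182.4383°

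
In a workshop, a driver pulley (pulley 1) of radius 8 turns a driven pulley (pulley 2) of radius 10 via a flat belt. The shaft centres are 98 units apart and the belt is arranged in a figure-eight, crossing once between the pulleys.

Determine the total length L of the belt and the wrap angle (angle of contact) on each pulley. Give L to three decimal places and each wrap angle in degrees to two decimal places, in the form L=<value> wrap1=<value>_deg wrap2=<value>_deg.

L=255.864 wrap1=201.17_deg wrap2=201.17_deg

crossed belt: β = asin((r1+r2)/C) = asin(18/98) = 10.5838°
wrap1 = wrap2 = π + 2β = 201.1676°
tangent length = C·cosβ = 96.3328
L = (r1+r2)·wrap + 2·C·cosβ = 18·3.5110 + 2·96.3328 = 255.8642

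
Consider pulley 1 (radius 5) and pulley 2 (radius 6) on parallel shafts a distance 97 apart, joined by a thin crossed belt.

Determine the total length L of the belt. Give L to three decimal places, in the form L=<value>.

crossed belt: β = asin((r1+r2)/C) = asin(11/97) = 6.5115°
wrap1 = wrap2 = π + 2β = 193.0229°
tangent length = C·cosβ = 96.3743
L = (r1+r2)·wrap + 2·C·cosβ = 11·3.3689 + 2·96.3743 = 229.8063

L=229.806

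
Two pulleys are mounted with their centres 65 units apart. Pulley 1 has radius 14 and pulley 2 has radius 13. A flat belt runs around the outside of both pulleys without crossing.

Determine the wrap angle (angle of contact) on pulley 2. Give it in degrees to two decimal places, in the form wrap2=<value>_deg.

wrap2=178.24_deg

open belt: β = asin((r2−r1)/C) = asin(-1/65) = -0.8815°
wrap1 = π − 2β = 181.7630°
wrap2 = π + 2β = 178.2370°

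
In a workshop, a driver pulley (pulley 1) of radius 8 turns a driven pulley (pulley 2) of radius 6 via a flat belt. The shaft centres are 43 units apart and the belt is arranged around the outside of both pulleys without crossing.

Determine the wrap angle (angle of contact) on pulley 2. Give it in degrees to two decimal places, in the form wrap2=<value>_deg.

open belt: β = asin((r2−r1)/C) = asin(-2/43) = -2.6659°
wrap1 = π − 2β = 185.3318°
wrap2 = π + 2β = 174.6682°

wrap2=174.67_deg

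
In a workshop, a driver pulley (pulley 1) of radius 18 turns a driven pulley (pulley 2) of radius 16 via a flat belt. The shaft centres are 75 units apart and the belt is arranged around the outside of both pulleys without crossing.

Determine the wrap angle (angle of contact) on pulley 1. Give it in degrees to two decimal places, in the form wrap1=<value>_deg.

open belt: β = asin((r2−r1)/C) = asin(-2/75) = -1.5281°
wrap1 = π − 2β = 183.0561°
wrap2 = π + 2β = 176.9439°

wrap1=183.06_deg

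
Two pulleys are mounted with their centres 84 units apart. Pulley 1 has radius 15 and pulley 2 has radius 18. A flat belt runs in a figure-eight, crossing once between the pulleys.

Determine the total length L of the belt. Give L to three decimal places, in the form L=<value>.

crossed belt: β = asin((r1+r2)/C) = asin(33/84) = 23.1324°
wrap1 = wrap2 = π + 2β = 226.2648°
tangent length = C·cosβ = 77.2464
L = (r1+r2)·wrap + 2·C·cosβ = 33·3.9491 + 2·77.2464 = 284.8119

L=284.812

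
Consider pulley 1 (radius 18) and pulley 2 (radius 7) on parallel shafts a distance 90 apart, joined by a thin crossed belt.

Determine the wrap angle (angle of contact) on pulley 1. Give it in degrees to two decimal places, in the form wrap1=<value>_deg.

crossed belt: β = asin((r1+r2)/C) = asin(25/90) = 16.1276°
wrap1 = wrap2 = π + 2β = 212.2552°

wrap1=212.26_deg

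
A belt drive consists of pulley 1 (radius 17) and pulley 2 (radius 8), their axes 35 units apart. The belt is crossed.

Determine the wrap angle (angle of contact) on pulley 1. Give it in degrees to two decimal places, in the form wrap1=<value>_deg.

crossed belt: β = asin((r1+r2)/C) = asin(25/35) = 45.5847°
wrap1 = wrap2 = π + 2β = 271.1694°

wrap1=271.17_deg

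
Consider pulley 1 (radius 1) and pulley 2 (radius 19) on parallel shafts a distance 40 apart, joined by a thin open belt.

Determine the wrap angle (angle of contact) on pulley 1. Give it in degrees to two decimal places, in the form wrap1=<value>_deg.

open belt: β = asin((r2−r1)/C) = asin(18/40) = 26.7437°
wrap1 = π − 2β = 126.5126°
wrap2 = π + 2β = 233.4874°

wrap1=126.51_deg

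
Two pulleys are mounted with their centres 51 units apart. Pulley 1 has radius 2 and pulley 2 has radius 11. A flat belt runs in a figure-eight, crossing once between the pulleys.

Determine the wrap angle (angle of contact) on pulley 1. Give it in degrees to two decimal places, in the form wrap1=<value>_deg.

crossed belt: β = asin((r1+r2)/C) = asin(13/51) = 14.7678°
wrap1 = wrap2 = π + 2β = 209.5356°

wrap1=209.54_deg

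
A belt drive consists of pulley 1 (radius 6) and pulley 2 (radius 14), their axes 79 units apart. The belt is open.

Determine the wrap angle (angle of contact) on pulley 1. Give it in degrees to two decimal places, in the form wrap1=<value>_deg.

wrap1=168.38_deg

open belt: β = asin((r2−r1)/C) = asin(8/79) = 5.8121°
wrap1 = π − 2β = 168.3759°
wrap2 = π + 2β = 191.6241°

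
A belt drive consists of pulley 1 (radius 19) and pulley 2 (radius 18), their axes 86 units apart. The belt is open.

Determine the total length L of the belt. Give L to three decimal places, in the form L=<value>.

L=288.251

open belt: β = asin((r2−r1)/C) = asin(-1/86) = -0.6662°
wrap1 = π − 2β = 181.3325°
wrap2 = π + 2β = 178.6675°
tangent length = C·cosβ = 85.9942
L = r1·wrap1 + r2·wrap2 + 2·C·cosβ = 19·3.1648 + 18·3.1183 + 2·85.9942 = 288.2506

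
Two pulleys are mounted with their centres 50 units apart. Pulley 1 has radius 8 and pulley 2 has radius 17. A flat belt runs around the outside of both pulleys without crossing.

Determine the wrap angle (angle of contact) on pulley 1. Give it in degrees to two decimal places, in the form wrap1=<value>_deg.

open belt: β = asin((r2−r1)/C) = asin(9/50) = 10.3698°
wrap1 = π − 2β = 159.2605°
wrap2 = π + 2β = 200.7395°

wrap1=159.26_deg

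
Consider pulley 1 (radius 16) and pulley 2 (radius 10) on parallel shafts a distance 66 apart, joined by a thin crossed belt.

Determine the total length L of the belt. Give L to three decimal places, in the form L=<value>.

L=224.063

crossed belt: β = asin((r1+r2)/C) = asin(26/66) = 23.1998°
wrap1 = wrap2 = π + 2β = 226.3997°
tangent length = C·cosβ = 60.6630
L = (r1+r2)·wrap + 2·C·cosβ = 26·3.9514 + 2·60.6630 = 224.0629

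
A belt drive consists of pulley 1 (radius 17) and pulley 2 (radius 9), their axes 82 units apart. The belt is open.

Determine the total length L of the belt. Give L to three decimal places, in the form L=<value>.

L=246.463

open belt: β = asin((r2−r1)/C) = asin(-8/82) = -5.5987°
wrap1 = π − 2β = 191.1975°
wrap2 = π + 2β = 168.8025°
tangent length = C·cosβ = 81.6088
L = r1·wrap1 + r2·wrap2 + 2·C·cosβ = 17·3.3370 + 9·2.9462 + 2·81.6088 = 246.4625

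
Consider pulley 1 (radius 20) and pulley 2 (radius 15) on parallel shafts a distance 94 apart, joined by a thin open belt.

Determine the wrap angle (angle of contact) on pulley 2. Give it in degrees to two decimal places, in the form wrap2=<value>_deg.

open belt: β = asin((r2−r1)/C) = asin(-5/94) = -3.0491°
wrap1 = π − 2β = 186.0982°
wrap2 = π + 2β = 173.9018°

wrap2=173.90_deg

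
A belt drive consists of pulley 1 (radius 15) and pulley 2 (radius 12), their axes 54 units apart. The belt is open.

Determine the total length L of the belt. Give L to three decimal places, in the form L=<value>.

L=192.990

open belt: β = asin((r2−r1)/C) = asin(-3/54) = -3.1847°
wrap1 = π − 2β = 186.3695°
wrap2 = π + 2β = 173.6305°
tangent length = C·cosβ = 53.9166
L = r1·wrap1 + r2·wrap2 + 2·C·cosβ = 15·3.2528 + 12·3.0304 + 2·53.9166 = 192.9897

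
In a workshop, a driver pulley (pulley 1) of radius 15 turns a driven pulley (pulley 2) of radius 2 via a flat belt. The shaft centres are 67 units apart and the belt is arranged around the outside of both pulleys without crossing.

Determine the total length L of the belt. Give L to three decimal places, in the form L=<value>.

open belt: β = asin((r2−r1)/C) = asin(-13/67) = -11.1881°
wrap1 = π − 2β = 202.3761°
wrap2 = π + 2β = 157.6239°
tangent length = C·cosβ = 65.7267
L = r1·wrap1 + r2·wrap2 + 2·C·cosβ = 15·3.5321 + 2·2.7511 + 2·65.7267 = 189.9375

L=189.937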